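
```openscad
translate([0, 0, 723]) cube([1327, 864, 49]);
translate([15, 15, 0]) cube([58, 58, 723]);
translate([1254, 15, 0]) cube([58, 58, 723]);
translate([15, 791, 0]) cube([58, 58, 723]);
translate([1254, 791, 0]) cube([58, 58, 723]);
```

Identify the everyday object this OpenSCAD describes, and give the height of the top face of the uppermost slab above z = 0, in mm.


A table. The table height is 772 mm.

A 1327×864×49 slab sits at z = 723 on four 58 mm square posts — a table. The top surface is at 723 + 49 = 772 mm.


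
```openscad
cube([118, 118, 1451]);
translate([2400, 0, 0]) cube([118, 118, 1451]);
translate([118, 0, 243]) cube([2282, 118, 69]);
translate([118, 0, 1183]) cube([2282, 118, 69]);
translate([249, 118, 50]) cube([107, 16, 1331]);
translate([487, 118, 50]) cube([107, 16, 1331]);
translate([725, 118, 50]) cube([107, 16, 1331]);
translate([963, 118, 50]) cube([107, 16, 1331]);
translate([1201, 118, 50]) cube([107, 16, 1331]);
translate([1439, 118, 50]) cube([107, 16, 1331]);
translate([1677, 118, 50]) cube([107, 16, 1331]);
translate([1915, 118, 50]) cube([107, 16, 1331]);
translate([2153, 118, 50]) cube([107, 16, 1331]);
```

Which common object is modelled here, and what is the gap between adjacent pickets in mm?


A fence section. The picket gap is 131 mm.

Two posts, two rails, 9 pickets — a fence section. Span 2282 mm holds 9 pickets of 107 mm with 10 equal gaps: ⌊(2282 − 9·107) / 10⌋ = 131 mm.


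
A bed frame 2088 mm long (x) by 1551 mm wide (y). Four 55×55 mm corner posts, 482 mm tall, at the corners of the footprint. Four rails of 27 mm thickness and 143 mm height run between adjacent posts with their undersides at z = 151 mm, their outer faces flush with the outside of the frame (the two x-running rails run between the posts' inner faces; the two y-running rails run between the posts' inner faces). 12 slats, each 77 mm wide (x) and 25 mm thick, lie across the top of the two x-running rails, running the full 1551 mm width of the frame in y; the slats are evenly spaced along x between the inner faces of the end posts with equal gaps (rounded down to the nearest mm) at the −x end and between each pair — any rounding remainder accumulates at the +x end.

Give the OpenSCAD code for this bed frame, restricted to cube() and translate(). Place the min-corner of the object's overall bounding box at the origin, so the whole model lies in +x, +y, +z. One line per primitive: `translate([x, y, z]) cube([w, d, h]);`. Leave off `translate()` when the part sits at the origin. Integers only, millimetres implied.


cube([55, 55, 482]);
translate([0, 1496, 0]) cube([55, 55, 482]);
translate([2033, 0, 0]) cube([55, 55, 482]);
translate([2033, 1496, 0]) cube([55, 55, 482]);
translate([55, 0, 151]) cube([1978, 27, 143]);
translate([55, 1524, 151]) cube([1978, 27, 143]);
translate([0, 55, 151]) cube([27, 1441, 143]);
translate([2061, 55, 151]) cube([27, 1441, 143]);
translate([136, 0, 294]) cube([77, 1551, 25]);
translate([294, 0, 294]) cube([77, 1551, 25]);
translate([452, 0, 294]) cube([77, 1551, 25]);
translate([610, 0, 294]) cube([77, 1551, 25]);
translate([768, 0, 294]) cube([77, 1551, 25]);
translate([926, 0, 294]) cube([77, 1551, 25]);
translate([1084, 0, 294]) cube([77, 1551, 25]);
translate([1242, 0, 294]) cube([77, 1551, 25]);
translate([1400, 0, 294]) cube([77, 1551, 25]);
translate([1558, 0, 294]) cube([77, 1551, 25]);
translate([1716, 0, 294]) cube([77, 1551, 25]);
translate([1874, 0, 294]) cube([77, 1551, 25]);


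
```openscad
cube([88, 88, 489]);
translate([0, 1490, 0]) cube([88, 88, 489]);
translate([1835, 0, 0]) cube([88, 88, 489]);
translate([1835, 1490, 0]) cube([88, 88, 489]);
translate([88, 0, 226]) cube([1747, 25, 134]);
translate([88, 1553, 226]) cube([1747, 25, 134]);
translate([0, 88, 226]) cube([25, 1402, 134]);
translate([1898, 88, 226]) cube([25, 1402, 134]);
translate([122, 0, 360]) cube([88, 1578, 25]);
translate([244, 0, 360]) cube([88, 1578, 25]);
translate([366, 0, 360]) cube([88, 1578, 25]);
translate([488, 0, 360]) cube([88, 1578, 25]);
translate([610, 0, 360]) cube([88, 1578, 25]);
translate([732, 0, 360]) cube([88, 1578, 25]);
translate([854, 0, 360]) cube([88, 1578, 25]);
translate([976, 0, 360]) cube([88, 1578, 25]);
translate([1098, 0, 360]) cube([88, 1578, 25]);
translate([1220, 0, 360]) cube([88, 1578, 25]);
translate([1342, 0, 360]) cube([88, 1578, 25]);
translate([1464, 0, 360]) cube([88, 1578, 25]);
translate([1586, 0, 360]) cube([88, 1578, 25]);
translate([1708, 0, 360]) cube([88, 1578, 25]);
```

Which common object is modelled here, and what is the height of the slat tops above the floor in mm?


A bed frame. The slat-top height is 385 mm.

Four posts, four rails, and a row of slats — a bed frame. Slats sit on the rails at z = 226 + 134 = 360; with slat thickness 25, the top is 385 mm.


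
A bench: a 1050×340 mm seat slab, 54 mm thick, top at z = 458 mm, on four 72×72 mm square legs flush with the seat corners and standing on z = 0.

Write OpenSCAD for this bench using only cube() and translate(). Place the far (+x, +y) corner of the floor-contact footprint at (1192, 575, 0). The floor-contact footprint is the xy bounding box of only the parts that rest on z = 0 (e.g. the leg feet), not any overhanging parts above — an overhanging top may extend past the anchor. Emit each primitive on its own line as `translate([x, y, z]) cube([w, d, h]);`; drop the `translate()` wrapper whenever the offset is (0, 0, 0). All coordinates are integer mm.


translate([142, 235, 404]) cube([1050, 340, 54]);
translate([142, 235, 0]) cube([72, 72, 404]);
translate([142, 503, 0]) cube([72, 72, 404]);
translate([1120, 235, 0]) cube([72, 72, 404]);
translate([1120, 503, 0]) cube([72, 72, 404]);


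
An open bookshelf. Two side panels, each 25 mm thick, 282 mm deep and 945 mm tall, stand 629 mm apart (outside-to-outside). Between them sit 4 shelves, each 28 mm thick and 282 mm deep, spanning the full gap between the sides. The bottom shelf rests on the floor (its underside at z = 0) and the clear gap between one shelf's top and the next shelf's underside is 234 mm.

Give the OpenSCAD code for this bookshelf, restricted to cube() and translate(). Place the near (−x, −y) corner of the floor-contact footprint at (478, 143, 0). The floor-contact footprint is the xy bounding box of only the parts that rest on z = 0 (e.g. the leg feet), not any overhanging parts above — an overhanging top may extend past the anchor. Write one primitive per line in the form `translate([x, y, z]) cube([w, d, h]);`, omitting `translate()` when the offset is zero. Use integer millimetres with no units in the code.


translate([478, 143, 0]) cube([25, 282, 945]);
translate([1082, 143, 0]) cube([25, 282, 945]);
translate([503, 143, 0]) cube([579, 282, 28]);
translate([503, 143, 262]) cube([579, 282, 28]);
translate([503, 143, 524]) cube([579, 282, 28]);
translate([503, 143, 786]) cube([579, 282, 28]);


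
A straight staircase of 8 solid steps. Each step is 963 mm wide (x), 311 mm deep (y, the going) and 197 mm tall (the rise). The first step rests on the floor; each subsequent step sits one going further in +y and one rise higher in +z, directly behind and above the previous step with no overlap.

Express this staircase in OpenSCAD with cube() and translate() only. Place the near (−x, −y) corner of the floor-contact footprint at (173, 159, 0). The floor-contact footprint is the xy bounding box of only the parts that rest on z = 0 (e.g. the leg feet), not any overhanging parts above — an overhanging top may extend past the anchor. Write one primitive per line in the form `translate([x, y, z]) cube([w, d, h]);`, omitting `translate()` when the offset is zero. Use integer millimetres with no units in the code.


translate([173, 159, 0]) cube([963, 311, 197]);
translate([173, 470, 197]) cube([963, 311, 197]);
translate([173, 781, 394]) cube([963, 311, 197]);
translate([173, 1092, 591]) cube([963, 311, 197]);
translate([173, 1403, 788]) cube([963, 311, 197]);
translate([173, 1714, 985]) cube([963, 311, 197]);
translate([173, 2025, 1182]) cube([963, 311, 197]);
translate([173, 2336, 1379]) cube([963, 311, 197]);


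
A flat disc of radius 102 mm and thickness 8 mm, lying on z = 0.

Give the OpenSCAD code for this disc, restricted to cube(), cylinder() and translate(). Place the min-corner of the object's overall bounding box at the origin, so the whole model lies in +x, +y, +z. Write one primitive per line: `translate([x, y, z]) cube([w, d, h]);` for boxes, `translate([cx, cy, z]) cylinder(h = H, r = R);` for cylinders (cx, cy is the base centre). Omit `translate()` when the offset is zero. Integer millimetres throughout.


translate([102, 102, 0]) cylinder(h = 8, r = 102);


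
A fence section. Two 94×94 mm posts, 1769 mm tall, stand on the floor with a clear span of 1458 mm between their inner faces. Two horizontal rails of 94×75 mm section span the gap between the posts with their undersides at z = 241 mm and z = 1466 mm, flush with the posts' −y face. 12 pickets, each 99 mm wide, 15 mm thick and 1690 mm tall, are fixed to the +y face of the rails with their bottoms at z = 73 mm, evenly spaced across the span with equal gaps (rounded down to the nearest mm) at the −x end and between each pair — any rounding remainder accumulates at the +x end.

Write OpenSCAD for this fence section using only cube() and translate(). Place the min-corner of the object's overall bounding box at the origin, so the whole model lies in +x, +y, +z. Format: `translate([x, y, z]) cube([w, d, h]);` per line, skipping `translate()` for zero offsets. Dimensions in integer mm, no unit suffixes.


cube([94, 94, 1769]);
translate([1552, 0, 0]) cube([94, 94, 1769]);
translate([94, 0, 241]) cube([1458, 94, 75]);
translate([94, 0, 1466]) cube([1458, 94, 75]);
translate([114, 94, 73]) cube([99, 15, 1690]);
translate([233, 94, 73]) cube([99, 15, 1690]);
translate([352, 94, 73]) cube([99, 15, 1690]);
translate([471, 94, 73]) cube([99, 15, 1690]);
translate([590, 94, 73]) cube([99, 15, 1690]);
translate([709, 94, 73]) cube([99, 15, 1690]);
translate([828, 94, 73]) cube([99, 15, 1690]);
translate([947, 94, 73]) cube([99, 15, 1690]);
translate([1066, 94, 73]) cube([99, 15, 1690]);
translate([1185, 94, 73]) cube([99, 15, 1690]);
translate([1304, 94, 73]) cube([99, 15, 1690]);
translate([1423, 94, 73]) cube([99, 15, 1690]);


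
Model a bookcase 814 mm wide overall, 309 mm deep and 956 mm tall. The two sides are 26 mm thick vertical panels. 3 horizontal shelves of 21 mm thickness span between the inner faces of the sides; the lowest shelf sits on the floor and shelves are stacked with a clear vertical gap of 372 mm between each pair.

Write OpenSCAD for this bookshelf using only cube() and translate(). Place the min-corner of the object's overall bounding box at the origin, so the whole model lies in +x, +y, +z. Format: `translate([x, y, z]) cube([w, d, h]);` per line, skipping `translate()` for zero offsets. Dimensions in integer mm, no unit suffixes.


cube([26, 309, 956]);
translate([788, 0, 0]) cube([26, 309, 956]);
translate([26, 0, 0]) cube([762, 309, 21]);
translate([26, 0, 393]) cube([762, 309, 21]);
translate([26, 0, 786]) cube([762, 309, 21]);


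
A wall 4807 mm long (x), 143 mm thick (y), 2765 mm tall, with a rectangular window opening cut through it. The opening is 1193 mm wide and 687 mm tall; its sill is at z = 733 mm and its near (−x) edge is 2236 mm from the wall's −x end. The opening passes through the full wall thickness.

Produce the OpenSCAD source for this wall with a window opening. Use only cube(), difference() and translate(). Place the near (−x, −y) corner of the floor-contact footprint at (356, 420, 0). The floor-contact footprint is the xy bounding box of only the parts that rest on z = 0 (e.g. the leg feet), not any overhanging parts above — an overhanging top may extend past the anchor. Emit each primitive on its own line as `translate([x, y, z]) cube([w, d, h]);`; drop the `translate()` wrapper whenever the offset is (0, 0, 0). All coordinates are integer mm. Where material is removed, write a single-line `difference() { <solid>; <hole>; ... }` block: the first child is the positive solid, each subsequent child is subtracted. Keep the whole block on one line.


difference() { translate([356, 420, 0]) cube([4807, 143, 2765]); translate([2592, 420, 733]) cube([1193, 143, 687]); }


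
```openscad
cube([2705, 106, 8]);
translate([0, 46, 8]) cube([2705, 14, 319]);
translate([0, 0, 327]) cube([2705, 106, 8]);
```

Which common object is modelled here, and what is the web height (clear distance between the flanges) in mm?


An I-beam. The web height is 319 mm.

Two wide flanges with a thin centred web — an I-beam. Overall 335 mm minus two 8 mm flanges gives a web of 335 − 2·8 = 319 mm.


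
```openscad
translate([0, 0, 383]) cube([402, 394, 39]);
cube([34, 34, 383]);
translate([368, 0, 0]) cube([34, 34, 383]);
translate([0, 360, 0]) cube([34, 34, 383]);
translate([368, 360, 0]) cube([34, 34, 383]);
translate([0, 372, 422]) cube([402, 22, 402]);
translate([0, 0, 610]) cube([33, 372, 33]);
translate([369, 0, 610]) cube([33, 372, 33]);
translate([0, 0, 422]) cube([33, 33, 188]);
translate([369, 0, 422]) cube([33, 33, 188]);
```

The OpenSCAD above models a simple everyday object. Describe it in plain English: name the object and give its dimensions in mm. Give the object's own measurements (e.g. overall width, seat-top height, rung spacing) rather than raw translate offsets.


A chair. The seat is a 402×394×39 mm slab with its top at z = 422 mm, on four 34×34 mm corner legs (flush with the seat edges, standing on z = 0). A flat backrest 22 mm thick, 402 mm tall, spans the full seat width and rises from the seat top along its +y edge, rear face flush with the rear of the seat. Two armrests of 33×33 mm section run along each side from the seat's front edge to the front of the backrest, top faces 221 mm above the seat top and outer faces flush with the seat's x-edges; a 33×33 mm post under the front of each armrest stands on the seat at the front corner.


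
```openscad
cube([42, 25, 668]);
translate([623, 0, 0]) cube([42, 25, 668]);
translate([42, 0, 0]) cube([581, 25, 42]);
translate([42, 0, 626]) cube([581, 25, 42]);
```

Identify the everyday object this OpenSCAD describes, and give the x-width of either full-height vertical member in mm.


A picture frame. The border width is 42 mm.

Four thin pieces enclosing a rectangular opening — a picture frame. The two full-height stiles are 668 mm tall; the top rail sits at z = 626 and is 42 mm tall, so the border above the opening is 668 − 626 = 42 mm, matching the stile x-width.


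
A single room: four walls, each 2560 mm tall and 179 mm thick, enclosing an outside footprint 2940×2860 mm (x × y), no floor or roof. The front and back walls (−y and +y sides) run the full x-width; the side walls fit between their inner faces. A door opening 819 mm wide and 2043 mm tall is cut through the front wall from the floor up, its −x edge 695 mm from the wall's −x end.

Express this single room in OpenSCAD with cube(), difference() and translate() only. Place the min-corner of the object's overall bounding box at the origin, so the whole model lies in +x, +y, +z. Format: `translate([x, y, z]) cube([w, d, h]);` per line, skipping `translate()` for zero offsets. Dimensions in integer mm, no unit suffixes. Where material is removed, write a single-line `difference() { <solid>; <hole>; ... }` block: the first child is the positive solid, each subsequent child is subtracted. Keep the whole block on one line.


difference() { cube([2940, 179, 2560]); translate([695, 0, 0]) cube([819, 179, 2043]); }
translate([0, 2681, 0]) cube([2940, 179, 2560]);
translate([0, 179, 0]) cube([179, 2502, 2560]);
translate([2761, 179, 0]) cube([179, 2502, 2560]);


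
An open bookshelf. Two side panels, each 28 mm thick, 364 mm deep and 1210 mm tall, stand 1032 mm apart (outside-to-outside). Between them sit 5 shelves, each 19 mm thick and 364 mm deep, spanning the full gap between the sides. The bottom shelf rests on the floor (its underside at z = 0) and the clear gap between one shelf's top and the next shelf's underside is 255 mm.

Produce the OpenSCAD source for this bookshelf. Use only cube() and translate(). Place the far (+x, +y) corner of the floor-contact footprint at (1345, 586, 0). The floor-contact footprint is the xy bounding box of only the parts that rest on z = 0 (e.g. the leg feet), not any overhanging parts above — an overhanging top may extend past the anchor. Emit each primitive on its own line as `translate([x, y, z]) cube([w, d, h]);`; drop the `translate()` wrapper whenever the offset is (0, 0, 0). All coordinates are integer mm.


translate([313, 222, 0]) cube([28, 364, 1210]);
translate([1317, 222, 0]) cube([28, 364, 1210]);
translate([341, 222, 0]) cube([976, 364, 19]);
translate([341, 222, 274]) cube([976, 364, 19]);
translate([341, 222, 548]) cube([976, 364, 19]);
translate([341, 222, 822]) cube([976, 364, 19]);
translate([341, 222, 1096]) cube([976, 364, 19]);


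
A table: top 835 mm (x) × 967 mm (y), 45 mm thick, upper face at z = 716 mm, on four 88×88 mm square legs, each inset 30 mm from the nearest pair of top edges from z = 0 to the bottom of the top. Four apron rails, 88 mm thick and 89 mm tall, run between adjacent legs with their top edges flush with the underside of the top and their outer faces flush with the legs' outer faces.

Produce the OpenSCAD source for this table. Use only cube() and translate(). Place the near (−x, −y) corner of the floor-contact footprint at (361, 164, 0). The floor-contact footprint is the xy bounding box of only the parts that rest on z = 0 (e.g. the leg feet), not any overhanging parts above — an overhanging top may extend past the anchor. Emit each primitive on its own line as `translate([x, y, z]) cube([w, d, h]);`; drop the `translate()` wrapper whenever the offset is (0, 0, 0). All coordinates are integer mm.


translate([331, 134, 671]) cube([835, 967, 45]);
translate([361, 164, 0]) cube([88, 88, 671]);
translate([1048, 164, 0]) cube([88, 88, 671]);
translate([361, 983, 0]) cube([88, 88, 671]);
translate([1048, 983, 0]) cube([88, 88, 671]);
translate([449, 164, 582]) cube([599, 88, 89]);
translate([449, 983, 582]) cube([599, 88, 89]);
translate([361, 252, 582]) cube([88, 731, 89]);
translate([1048, 252, 582]) cube([88, 731, 89]);


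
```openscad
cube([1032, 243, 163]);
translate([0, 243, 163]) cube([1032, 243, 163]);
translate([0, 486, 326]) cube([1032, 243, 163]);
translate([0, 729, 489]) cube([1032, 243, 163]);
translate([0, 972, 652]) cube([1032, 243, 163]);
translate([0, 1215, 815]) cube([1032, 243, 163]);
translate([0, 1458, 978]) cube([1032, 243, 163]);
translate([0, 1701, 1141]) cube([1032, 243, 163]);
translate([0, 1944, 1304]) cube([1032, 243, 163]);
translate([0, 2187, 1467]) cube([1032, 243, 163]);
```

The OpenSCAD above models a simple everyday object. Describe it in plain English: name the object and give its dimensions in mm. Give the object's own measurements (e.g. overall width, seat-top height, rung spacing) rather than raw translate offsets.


A straight staircase of 10 solid steps. Each step is 1032 mm wide (x), 243 mm deep (y, the going) and 163 mm tall (the rise). The first step rests on the floor; each subsequent step sits one going further in +y and one rise higher in +z, directly behind and above the previous step with no overlap.


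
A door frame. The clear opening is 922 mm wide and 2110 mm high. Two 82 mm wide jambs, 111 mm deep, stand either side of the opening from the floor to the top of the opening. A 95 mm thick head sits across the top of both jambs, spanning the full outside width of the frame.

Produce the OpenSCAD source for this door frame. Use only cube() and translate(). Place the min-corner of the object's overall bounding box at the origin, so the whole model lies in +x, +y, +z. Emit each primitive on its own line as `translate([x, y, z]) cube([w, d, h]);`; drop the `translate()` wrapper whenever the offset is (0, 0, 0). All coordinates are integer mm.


cube([82, 111, 2110]);
translate([1004, 0, 0]) cube([82, 111, 2110]);
translate([0, 0, 2110]) cube([1086, 111, 95]);


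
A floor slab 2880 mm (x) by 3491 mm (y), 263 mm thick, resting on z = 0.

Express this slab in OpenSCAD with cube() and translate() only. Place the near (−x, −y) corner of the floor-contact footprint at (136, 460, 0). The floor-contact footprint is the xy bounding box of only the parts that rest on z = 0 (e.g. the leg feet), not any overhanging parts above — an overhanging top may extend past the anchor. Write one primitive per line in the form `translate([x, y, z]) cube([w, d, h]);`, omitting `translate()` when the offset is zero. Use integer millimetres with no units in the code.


translate([136, 460, 0]) cube([2880, 3491, 263]);


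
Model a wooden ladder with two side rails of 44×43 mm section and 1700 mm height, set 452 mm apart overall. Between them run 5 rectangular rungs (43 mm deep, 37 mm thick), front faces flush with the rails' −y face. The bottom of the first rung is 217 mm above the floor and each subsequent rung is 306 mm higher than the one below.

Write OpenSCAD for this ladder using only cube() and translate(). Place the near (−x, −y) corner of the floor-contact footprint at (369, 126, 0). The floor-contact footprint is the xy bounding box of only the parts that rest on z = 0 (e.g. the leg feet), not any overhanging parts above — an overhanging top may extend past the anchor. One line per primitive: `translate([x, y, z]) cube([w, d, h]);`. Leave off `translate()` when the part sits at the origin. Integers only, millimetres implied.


translate([369, 126, 0]) cube([44, 43, 1700]);
translate([777, 126, 0]) cube([44, 43, 1700]);
translate([413, 126, 217]) cube([364, 43, 37]);
translate([413, 126, 523]) cube([364, 43, 37]);
translate([413, 126, 829]) cube([364, 43, 37]);
translate([413, 126, 1135]) cube([364, 43, 37]);
translate([413, 126, 1441]) cube([364, 43, 37]);


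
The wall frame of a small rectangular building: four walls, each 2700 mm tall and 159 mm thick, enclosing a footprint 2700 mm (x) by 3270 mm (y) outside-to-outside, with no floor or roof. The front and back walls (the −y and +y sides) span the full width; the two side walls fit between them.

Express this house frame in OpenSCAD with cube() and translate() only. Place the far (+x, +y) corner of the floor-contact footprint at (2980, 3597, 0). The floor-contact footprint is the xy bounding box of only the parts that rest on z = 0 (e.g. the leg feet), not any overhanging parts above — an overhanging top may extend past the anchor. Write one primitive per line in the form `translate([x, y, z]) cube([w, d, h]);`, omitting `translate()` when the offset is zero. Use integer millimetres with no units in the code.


translate([280, 327, 0]) cube([2700, 159, 2700]);
translate([280, 3438, 0]) cube([2700, 159, 2700]);
translate([280, 486, 0]) cube([159, 2952, 2700]);
translate([2821, 486, 0]) cube([159, 2952, 2700]);


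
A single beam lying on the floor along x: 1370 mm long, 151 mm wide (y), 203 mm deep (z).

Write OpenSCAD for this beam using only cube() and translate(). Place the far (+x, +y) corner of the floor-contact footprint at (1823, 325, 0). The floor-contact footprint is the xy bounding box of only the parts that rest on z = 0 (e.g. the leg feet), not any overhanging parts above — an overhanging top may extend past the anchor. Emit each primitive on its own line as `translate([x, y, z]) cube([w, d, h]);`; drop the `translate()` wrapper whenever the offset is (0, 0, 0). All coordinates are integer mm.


translate([453, 174, 0]) cube([1370, 151, 203]);


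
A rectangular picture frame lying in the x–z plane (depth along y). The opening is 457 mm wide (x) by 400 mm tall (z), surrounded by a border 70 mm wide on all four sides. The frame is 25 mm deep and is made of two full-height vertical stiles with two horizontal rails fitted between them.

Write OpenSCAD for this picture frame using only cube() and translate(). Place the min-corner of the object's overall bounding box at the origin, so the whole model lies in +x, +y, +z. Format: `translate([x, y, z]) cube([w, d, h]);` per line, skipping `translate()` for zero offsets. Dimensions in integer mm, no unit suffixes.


cube([70, 25, 540]);
translate([527, 0, 0]) cube([70, 25, 540]);
translate([70, 0, 0]) cube([457, 25, 70]);
translate([70, 0, 470]) cube([457, 25, 70]);


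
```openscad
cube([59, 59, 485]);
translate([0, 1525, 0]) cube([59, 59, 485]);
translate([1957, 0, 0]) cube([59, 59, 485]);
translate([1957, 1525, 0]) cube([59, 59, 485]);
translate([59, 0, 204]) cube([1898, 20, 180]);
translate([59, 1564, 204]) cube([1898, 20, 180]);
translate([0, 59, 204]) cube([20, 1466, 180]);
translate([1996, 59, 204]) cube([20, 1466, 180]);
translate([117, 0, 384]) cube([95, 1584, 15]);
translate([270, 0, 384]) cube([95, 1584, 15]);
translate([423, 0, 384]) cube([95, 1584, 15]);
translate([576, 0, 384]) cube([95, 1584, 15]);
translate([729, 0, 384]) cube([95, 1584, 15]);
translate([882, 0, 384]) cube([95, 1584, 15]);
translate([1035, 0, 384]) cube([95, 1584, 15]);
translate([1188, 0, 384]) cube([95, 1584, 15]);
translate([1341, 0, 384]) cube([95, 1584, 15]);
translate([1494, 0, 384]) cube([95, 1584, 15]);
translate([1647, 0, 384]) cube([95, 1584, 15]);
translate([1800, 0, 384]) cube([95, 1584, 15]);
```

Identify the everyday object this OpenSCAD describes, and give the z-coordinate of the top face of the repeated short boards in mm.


A bed frame. The slat-top height is 399 mm.

Four posts, four rails, and a row of slats — a bed frame. Slats sit on the rails at z = 204 + 180 = 384; with slat thickness 15, the top is 399 mm.


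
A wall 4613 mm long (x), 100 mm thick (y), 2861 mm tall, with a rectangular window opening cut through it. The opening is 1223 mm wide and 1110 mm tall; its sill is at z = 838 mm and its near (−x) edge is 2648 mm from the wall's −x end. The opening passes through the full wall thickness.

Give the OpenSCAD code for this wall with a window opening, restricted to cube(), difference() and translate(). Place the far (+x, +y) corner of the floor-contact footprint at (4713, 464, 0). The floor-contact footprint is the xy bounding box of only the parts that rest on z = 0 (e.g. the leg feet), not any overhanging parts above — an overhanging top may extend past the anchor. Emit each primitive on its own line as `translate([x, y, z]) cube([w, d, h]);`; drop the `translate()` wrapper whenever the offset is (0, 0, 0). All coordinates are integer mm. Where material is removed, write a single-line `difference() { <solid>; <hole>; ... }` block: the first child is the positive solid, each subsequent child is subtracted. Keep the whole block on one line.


difference() { translate([100, 364, 0]) cube([4613, 100, 2861]); translate([2748, 364, 838]) cube([1223, 100, 1110]); }


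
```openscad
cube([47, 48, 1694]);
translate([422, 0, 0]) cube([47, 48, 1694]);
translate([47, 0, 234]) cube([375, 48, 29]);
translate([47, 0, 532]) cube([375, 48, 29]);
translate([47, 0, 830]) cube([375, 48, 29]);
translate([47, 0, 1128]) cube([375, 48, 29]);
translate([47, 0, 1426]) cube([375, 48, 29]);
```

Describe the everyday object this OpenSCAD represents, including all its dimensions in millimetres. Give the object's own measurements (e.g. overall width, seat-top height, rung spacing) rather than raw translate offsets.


A straight ladder. Two 47×48 mm vertical rails, 1694 mm tall, stand 469 mm apart (outside-to-outside) with their front faces coplanar on the −y side. 5 rungs, each 48 mm deep and 29 mm tall, span between the inner faces of the rails, front faces flush with the rails. The lowest rung's underside is at z = 234 mm and rungs are spaced 298 mm apart (underside to underside).


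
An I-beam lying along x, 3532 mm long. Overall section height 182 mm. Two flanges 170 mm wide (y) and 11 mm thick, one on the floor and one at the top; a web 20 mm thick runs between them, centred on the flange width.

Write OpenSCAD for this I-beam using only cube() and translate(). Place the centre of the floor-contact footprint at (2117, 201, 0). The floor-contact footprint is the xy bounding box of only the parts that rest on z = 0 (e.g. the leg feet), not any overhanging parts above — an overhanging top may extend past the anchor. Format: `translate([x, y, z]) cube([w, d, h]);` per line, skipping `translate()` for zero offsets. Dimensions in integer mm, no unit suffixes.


translate([351, 116, 0]) cube([3532, 170, 11]);
translate([351, 191, 11]) cube([3532, 20, 160]);
translate([351, 116, 171]) cube([3532, 170, 11]);


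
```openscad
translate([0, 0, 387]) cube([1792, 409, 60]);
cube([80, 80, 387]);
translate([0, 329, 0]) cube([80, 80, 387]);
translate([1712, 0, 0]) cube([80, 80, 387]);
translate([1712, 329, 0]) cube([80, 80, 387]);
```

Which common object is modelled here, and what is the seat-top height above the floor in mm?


A bench. The seat-top height is 447 mm.

A long slab on four corner posts — a bench. The slab sits at z = 387 with thickness 60, so the top is 387 + 60 = 447 mm.


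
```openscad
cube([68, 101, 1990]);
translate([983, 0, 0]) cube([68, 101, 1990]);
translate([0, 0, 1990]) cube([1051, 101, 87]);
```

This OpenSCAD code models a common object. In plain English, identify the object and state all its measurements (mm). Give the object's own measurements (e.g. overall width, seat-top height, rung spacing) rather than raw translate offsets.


A door frame. The clear opening is 915 mm wide and 1990 mm high. Two 68 mm wide jambs, 101 mm deep, stand either side of the opening from the floor to the top of the opening. A 87 mm thick head sits across the top of both jambs, spanning the full outside width of the frame.


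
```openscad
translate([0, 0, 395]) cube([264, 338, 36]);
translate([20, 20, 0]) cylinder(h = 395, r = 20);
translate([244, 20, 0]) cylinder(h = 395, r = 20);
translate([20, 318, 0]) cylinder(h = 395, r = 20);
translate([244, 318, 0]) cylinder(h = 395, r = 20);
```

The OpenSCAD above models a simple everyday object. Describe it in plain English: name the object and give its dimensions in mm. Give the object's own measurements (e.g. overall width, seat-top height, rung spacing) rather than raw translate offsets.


A simple wooden stool: a rectangular seat 264 mm (x) by 338 mm (y), 36 mm thick, top face at z = 431 mm, on four round legs, each 40 mm in diameter. The legs rest on z = 0, each leg's axis is inset half a diameter from the nearest pair of seat edges (so the leg's bounding box is flush with the corner).


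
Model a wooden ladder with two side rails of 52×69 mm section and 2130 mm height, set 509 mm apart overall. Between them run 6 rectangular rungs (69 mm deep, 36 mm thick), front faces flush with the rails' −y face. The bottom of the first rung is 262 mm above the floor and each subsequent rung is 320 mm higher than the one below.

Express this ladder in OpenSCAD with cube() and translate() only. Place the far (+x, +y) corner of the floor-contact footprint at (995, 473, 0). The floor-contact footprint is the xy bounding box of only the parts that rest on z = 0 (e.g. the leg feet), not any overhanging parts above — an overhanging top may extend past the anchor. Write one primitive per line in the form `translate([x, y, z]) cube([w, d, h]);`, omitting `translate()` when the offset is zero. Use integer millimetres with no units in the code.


translate([486, 404, 0]) cube([52, 69, 2130]);
translate([943, 404, 0]) cube([52, 69, 2130]);
translate([538, 404, 262]) cube([405, 69, 36]);
translate([538, 404, 582]) cube([405, 69, 36]);
translate([538, 404, 902]) cube([405, 69, 36]);
translate([538, 404, 1222]) cube([405, 69, 36]);
translate([538, 404, 1542]) cube([405, 69, 36]);
translate([538, 404, 1862]) cube([405, 69, 36]);


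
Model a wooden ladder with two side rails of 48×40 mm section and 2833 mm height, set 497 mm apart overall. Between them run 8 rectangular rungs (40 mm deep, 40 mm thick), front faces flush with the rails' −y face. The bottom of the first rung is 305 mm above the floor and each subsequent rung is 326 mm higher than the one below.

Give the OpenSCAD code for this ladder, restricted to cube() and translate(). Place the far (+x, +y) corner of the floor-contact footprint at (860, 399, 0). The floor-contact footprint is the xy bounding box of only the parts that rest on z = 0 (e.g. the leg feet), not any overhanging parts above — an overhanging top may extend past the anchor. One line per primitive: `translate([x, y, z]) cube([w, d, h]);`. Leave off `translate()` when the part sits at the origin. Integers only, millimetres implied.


translate([363, 359, 0]) cube([48, 40, 2833]);
translate([812, 359, 0]) cube([48, 40, 2833]);
translate([411, 359, 305]) cube([401, 40, 40]);
translate([411, 359, 631]) cube([401, 40, 40]);
translate([411, 359, 957]) cube([401, 40, 40]);
translate([411, 359, 1283]) cube([401, 40, 40]);
translate([411, 359, 1609]) cube([401, 40, 40]);
translate([411, 359, 1935]) cube([401, 40, 40]);
translate([411, 359, 2261]) cube([401, 40, 40]);
translate([411, 359, 2587]) cube([401, 40, 40]);


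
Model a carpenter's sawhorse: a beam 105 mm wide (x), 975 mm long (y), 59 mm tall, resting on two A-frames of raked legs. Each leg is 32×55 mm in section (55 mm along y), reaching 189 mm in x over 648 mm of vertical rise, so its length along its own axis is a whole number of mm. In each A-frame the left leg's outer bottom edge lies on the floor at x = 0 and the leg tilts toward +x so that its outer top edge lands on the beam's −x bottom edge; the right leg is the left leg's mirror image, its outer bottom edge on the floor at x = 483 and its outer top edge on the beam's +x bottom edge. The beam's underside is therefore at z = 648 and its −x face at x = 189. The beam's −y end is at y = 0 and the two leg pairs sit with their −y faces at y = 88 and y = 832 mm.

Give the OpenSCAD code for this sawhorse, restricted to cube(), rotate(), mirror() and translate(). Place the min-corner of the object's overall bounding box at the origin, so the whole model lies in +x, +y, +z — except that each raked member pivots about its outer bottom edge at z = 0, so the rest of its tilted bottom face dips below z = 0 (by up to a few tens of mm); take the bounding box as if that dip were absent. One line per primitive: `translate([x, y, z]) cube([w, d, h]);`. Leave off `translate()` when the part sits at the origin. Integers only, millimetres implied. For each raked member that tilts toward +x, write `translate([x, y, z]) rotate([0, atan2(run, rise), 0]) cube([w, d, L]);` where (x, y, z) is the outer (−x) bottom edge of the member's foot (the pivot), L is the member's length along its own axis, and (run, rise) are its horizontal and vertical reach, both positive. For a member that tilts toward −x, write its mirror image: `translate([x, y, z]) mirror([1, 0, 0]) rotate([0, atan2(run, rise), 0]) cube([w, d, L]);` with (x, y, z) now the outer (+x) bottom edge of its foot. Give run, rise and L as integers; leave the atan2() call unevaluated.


translate([189, 0, 648]) cube([105, 975, 59]);
translate([0, 88, 0]) rotate([0, atan2(189, 648), 0]) cube([32, 55, 675]);
translate([483, 88, 0]) mirror([1, 0, 0]) rotate([0, atan2(189, 648), 0]) cube([32, 55, 675]);
translate([0, 832, 0]) rotate([0, atan2(189, 648), 0]) cube([32, 55, 675]);
translate([483, 832, 0]) mirror([1, 0, 0]) rotate([0, atan2(189, 648), 0]) cube([32, 55, 675]);


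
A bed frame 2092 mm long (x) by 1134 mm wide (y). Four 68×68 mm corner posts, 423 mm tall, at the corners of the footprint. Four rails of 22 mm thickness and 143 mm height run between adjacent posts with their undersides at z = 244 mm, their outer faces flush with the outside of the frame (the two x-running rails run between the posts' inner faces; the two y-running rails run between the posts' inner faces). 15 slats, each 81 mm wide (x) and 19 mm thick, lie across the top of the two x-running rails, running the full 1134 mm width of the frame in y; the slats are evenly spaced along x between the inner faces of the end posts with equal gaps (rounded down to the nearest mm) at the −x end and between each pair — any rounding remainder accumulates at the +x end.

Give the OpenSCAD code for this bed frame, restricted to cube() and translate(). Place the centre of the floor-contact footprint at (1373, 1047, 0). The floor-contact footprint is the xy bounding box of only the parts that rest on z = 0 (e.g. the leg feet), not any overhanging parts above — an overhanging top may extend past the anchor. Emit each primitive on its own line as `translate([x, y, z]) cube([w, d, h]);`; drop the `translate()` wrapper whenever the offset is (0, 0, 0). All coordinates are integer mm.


translate([327, 480, 0]) cube([68, 68, 423]);
translate([327, 1546, 0]) cube([68, 68, 423]);
translate([2351, 480, 0]) cube([68, 68, 423]);
translate([2351, 1546, 0]) cube([68, 68, 423]);
translate([395, 480, 244]) cube([1956, 22, 143]);
translate([395, 1592, 244]) cube([1956, 22, 143]);
translate([327, 548, 244]) cube([22, 998, 143]);
translate([2397, 548, 244]) cube([22, 998, 143]);
translate([441, 480, 387]) cube([81, 1134, 19]);
translate([568, 480, 387]) cube([81, 1134, 19]);
translate([695, 480, 387]) cube([81, 1134, 19]);
translate([822, 480, 387]) cube([81, 1134, 19]);
translate([949, 480, 387]) cube([81, 1134, 19]);
translate([1076, 480, 387]) cube([81, 1134, 19]);
translate([1203, 480, 387]) cube([81, 1134, 19]);
translate([1330, 480, 387]) cube([81, 1134, 19]);
translate([1457, 480, 387]) cube([81, 1134, 19]);
translate([1584, 480, 387]) cube([81, 1134, 19]);
translate([1711, 480, 387]) cube([81, 1134, 19]);
translate([1838, 480, 387]) cube([81, 1134, 19]);
translate([1965, 480, 387]) cube([81, 1134, 19]);
translate([2092, 480, 387]) cube([81, 1134, 19]);
translate([2219, 480, 387]) cube([81, 1134, 19]);


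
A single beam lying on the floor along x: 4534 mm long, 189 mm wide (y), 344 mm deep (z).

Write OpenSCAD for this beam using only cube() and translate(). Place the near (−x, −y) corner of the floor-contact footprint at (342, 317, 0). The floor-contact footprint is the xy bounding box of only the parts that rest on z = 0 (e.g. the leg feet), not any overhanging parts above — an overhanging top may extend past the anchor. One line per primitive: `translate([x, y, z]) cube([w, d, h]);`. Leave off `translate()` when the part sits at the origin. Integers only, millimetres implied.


translate([342, 317, 0]) cube([4534, 189, 344]);


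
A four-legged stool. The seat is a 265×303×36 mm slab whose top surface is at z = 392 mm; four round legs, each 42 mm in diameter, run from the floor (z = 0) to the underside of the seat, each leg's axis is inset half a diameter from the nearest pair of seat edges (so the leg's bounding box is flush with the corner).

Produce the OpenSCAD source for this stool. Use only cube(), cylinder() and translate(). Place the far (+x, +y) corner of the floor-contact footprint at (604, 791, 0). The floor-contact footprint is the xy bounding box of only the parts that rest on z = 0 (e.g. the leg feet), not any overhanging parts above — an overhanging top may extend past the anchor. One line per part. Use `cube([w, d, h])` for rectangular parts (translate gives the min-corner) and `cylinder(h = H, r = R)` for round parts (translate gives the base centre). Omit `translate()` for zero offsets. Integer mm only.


translate([339, 488, 356]) cube([265, 303, 36]);
translate([360, 509, 0]) cylinder(h = 356, r = 21);
translate([583, 509, 0]) cylinder(h = 356, r = 21);
translate([360, 770, 0]) cylinder(h = 356, r = 21);
translate([583, 770, 0]) cylinder(h = 356, r = 21);


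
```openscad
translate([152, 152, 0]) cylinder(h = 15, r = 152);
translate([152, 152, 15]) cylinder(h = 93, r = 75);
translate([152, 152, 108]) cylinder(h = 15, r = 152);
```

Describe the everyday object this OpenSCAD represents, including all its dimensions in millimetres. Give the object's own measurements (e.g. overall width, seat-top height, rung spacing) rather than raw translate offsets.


A spool: two coaxial disc flanges of radius 152 mm and thickness 15 mm, joined by a core cylinder of radius 75 mm and height 93 mm. The lower flange rests on z = 0 and the three cylinders share a vertical axis.
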